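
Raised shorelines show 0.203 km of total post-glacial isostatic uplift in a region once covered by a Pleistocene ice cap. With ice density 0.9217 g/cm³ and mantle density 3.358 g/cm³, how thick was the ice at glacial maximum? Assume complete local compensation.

u = t ρ_ice/ρ_m → t = u ρ_m/ρ_ice = 0.203 km × 3.358/0.9217 = 0.74 km.

0.74 km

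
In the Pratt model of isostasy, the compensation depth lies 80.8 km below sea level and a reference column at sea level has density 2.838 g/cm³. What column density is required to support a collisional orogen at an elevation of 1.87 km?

Pratt balance: ρ_ref D = ρ (D + h).
ρ = ρ_ref D/(D + h) = 2.838 × 80.8 km/(80.8 km + 1.87 km) = 2.77 g/cm³.

2.77 g/cm³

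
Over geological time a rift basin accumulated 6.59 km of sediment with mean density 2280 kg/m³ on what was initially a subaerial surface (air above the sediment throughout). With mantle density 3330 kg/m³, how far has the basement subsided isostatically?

Subaerial load: s = t ρ_sed / ρ_m = 6.59 km × 2280/3330 = 4.51 km.

4.51 km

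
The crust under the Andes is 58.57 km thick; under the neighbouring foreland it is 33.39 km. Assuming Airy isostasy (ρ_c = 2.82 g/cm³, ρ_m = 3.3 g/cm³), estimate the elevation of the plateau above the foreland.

Excess crust Δ = 58.57 km − 33.39 km = 25.18 km, split between elevation h and root r with h + r = Δ.
Airy balance ρ_c h = (ρ_m − ρ_c) r gives r = h ρ_c/(ρ_m − ρ_c), so h (1 + ρ_c/(ρ_m − ρ_c)) = Δ, i.e. h = Δ (ρ_m − ρ_c)/ρ_m.
h = 25.18 km × 0.48/3.3 = 3.66 km.

3.66 km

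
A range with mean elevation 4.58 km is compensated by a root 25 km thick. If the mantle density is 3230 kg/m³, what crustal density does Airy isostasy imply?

2730 kg/m³

ρ_c h = (ρ_m − ρ_c) r → ρ_c (h + r) = ρ_m r → ρ_c = ρ_m r / (h + r).
ρ_c = 3230 × 25 km / (4.58 km + 25 km) = 2730 kg/m³.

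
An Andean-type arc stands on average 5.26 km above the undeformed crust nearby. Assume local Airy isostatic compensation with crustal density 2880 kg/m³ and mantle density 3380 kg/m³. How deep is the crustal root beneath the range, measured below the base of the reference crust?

30.3 km

In Airy isostatic equilibrium: the weight of the topography is balanced by the buoyancy of the root, ρ_c h = (ρ_m − ρ_c) r.
r = h · ρ_c / (ρ_m − ρ_c) = 5.26 km × 2880 / (3380 − 2880) = 30.3 km.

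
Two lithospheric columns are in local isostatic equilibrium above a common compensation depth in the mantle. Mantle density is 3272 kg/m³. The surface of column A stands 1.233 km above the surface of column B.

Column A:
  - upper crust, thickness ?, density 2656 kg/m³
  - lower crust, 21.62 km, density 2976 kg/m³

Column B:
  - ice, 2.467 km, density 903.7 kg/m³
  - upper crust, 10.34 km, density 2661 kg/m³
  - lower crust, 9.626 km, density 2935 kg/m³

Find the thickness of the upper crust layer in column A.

Take the compensation level at the base of the deeper column (depth z_c below the surface of column A) and equate Σ ρ_i t_i down to z_c; mantle fills any gap and the z_c terms cancel.
Column A: x×2656 + 21.62×2976 + (z_c − 21.62 − x)×3272
Column B: 1.233×0 + 2.467×903.7 + 10.34×2661 + 9.626×2935 + (z_c − 1.233 − 22.433)×3272
The z_c×3272 term appears on both sides and cancels. Collect the known terms of each column as K = Σ(ρt)_known − 3272 × (depth of known layers): K_A = 64341.12 − 3272×21.62 = −6399.52; K_B = 57996.4779 − 3272×(1.233 + 22.433) = −19438.6741.
Balance: K_A − x×(3272 − 2656) = K_B, so x = (K_A − K_B)/(3272 − 2656) = 13039.2/616 = 21.2 km.

21.2 km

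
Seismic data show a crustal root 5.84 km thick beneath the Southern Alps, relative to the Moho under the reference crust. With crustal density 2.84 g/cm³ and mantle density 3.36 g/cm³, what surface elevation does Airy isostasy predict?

1.07 km

By Archimedes' principle applied to the lithosphere: ρ_c h = (ρ_m − ρ_c) r.
h = r (ρ_m − ρ_c) / ρ_c = 5.84 km × (3.36 − 2.84) / 2.84 = 1.07 km.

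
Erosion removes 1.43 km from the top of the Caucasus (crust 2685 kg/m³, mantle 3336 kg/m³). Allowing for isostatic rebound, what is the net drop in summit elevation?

0.279 km

Rebound u = e ρ_c/ρ_m = 1.43 km × 2685/3336 = 1.151 km.
Net surface drop = e − u = 1.43 km − 1.151 km = e (ρ_m − ρ_c)/ρ_m = 0.279 km.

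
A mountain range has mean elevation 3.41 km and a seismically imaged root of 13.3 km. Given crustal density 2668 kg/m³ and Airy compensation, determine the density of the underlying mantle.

3350 kg/m³

Airy balance: ρ_c h = (ρ_m − ρ_c) r → ρ_m = ρ_c (1 + h/r).
ρ_m = 2668 × (1 + 3.41 km/13.3 km) = 3350 kg/m³.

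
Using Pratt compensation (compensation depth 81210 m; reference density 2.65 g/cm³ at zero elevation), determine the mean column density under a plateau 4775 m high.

2.5 g/cm³

Pratt balance: ρ_ref D = ρ (D + h).
ρ = ρ_ref D/(D + h) = 2.65 × 81210 m/(81210 m + 4775 m) = 2.5 g/cm³.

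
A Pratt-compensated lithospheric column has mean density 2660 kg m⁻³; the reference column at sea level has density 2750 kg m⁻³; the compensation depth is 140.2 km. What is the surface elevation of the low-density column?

4.74 km

ρ_ref D = ρ (D + h) → h = D (ρ_ref − ρ)/ρ.
h = 140.2 km × (2750 − 2660)/2660 = 4.74 km.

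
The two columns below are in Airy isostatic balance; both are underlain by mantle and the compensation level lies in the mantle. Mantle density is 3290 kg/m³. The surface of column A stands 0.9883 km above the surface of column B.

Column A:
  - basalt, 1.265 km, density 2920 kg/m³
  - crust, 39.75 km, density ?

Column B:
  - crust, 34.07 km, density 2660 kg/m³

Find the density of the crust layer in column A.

Take the compensation level at the base of the deeper column (depth z_c below the surface of column A) and equate Σ ρ_i t_i down to z_c; mantle fills any gap and the z_c terms cancel.
Column A: 1.265×2920 + 39.75×ρ + (z_c − 41.015)×3290
Column B: 0.9883×0 + 34.07×2660 + (z_c − 0.9883 − 34.07)×3290
The z_c×3290 term appears on both sides and cancels. Collect the known terms of each column as K = Σ(ρt)_known − 3290 × (depth of known layers): K_A = 3693.8 − 3290×41.015 = −131245.55; K_B = 90626.2 − 3290×(0.9883 + 34.07) = −24715.607.
Balance: K_A + 39.75×ρ = K_B, so ρ = (K_B − K_A)/39.75 = 106530/39.75 = 2680 kg/m³.

2680 kg/m³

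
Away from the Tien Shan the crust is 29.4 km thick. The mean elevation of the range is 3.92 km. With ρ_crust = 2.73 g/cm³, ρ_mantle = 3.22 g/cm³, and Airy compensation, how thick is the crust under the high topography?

55.2 km

Root depth r = h ρ_c / (ρ_m − ρ_c) = 3.92 km × 2.73 / 0.49 = 21.84 km.
Total thickness = T + h + r = 29.4 km + 3.92 km + 21.84 km = 55.2 km.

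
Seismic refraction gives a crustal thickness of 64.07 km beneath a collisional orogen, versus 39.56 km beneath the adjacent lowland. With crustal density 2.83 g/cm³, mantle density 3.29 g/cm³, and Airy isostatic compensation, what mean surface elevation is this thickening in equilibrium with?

Excess crust Δ = 64.07 km − 39.56 km = 24.51 km, split between elevation h and root r with h + r = Δ.
Airy balance ρ_c h = (ρ_m − ρ_c) r gives r = h ρ_c/(ρ_m − ρ_c), so h (1 + ρ_c/(ρ_m − ρ_c)) = Δ, i.e. h = Δ (ρ_m − ρ_c)/ρ_m.
h = 24.51 km × 0.46/3.29 = 3.43 km.

3.43 km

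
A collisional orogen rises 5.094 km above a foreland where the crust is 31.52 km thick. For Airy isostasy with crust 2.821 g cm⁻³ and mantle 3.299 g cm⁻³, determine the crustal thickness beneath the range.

Root depth r = h ρ_c / (ρ_m − ρ_c) = 5.094 km × 2.821 / 0.478 = 30.06 km.
Total thickness = T + h + r = 31.52 km + 5.094 km + 30.06 km = 66.7 km.

66.7 km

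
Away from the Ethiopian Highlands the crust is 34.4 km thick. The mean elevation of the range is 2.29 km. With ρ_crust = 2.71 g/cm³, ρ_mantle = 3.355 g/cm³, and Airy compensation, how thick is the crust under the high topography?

Root depth r = h ρ_c / (ρ_m − ρ_c) = 2.29 km × 2.71 / 0.645 = 9.622 km.
Total thickness = T + h + r = 34.4 km + 2.29 km + 9.622 km = 46.3 km.

46.3 km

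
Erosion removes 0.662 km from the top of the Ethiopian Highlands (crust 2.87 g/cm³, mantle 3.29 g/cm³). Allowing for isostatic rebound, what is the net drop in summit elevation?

Rebound u = e ρ_c/ρ_m = 0.662 km × 2.87/3.29 = 0.5775 km.
Net surface drop = e − u = 0.662 km − 0.5775 km = e (ρ_m − ρ_c)/ρ_m = 0.0845 km.

0.0845 km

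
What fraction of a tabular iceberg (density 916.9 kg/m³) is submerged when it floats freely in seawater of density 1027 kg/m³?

Submerged fraction = ρ_obj/ρ_fluid = 916.9/1027 = 89.3%.

89.3%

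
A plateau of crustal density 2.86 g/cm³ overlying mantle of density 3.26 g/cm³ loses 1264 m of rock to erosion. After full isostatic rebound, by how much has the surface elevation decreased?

Rebound u = e ρ_c/ρ_m = 1264 m × 2.86/3.26 = 1109 m.
Net surface drop = e − u = 1264 m − 1109 m = e (ρ_m − ρ_c)/ρ_m = 155 m.

155 m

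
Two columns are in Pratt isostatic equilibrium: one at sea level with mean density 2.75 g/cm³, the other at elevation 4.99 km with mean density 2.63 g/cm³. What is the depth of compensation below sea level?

109 km

ρ_ref D = ρ (D + h) → D (ρ_ref − ρ) = ρ h.
D = ρ h/(ρ_ref − ρ) = 2.63 × 4.99 km/(2.75 − 2.63) = 109 km.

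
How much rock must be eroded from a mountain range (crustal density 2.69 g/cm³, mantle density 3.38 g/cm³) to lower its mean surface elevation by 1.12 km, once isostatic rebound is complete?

5.49 km

Net drop Δ = e − u = e − e ρ_c/ρ_m = e (ρ_m − ρ_c)/ρ_m.
e = Δ ρ_m/(ρ_m − ρ_c) = 1.12 km × 3.38/0.69 = 5.49 km.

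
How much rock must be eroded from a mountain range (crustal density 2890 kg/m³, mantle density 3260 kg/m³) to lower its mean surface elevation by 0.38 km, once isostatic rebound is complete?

3.35 km

Net drop Δ = e − u = e − e ρ_c/ρ_m = e (ρ_m − ρ_c)/ρ_m.
e = Δ ρ_m/(ρ_m − ρ_c) = 0.38 km × 3260/370 = 3.35 km.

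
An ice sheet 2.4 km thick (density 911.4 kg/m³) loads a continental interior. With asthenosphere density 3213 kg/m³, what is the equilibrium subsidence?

For local isostatic compensation: the ice load ρ_ice t is balanced by mantle displaced below, ρ_m s.
s = t ρ_ice / ρ_m = 2.4 km × 911.4/3213 = 0.681 km.

0.681 km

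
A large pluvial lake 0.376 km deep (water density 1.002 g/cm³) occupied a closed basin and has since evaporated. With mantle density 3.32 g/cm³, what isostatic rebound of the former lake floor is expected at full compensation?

0.113 km

u = d ρ_w/ρ_m = 0.376 km × 1.002/3.32 = 0.113 km.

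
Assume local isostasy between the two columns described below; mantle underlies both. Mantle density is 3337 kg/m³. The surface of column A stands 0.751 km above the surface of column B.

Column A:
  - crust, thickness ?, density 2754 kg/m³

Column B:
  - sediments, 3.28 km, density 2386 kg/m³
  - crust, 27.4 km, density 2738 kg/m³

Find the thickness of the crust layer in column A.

Take the compensation level at the base of the deeper column (depth z_c below the surface of column A) and equate Σ ρ_i t_i down to z_c; mantle fills any gap and the z_c terms cancel.
Column A: x×2754 + (z_c − 0 − x)×3337
Column B: 0.751×0 + 3.28×2386 + 27.4×2738 + (z_c − 0.751 − 30.68)×3337
The z_c×3337 term appears on both sides and cancels. Collect the known terms of each column as K = Σ(ρt)_known − 3337 × (depth of known layers): K_A = 0 − 3337×0 = 0; K_B = 82847.28 − 3337×(0.751 + 30.68) = −22037.967.
Balance: K_A − x×(3337 − 2754) = K_B, so x = (K_A − K_B)/(3337 − 2754) = 22038/583 = 37.8 km.

37.8 km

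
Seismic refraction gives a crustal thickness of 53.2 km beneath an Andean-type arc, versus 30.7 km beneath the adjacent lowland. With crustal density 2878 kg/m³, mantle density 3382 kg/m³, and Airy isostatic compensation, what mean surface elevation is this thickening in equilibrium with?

Excess crust Δ = 53.2 km − 30.7 km = 22.5 km, split between elevation h and root r with h + r = Δ.
Airy balance ρ_c h = (ρ_m − ρ_c) r gives r = h ρ_c/(ρ_m − ρ_c), so h (1 + ρ_c/(ρ_m − ρ_c)) = Δ, i.e. h = Δ (ρ_m − ρ_c)/ρ_m.
h = 22.5 km × 504/3382 = 3.35 km.

3.35 km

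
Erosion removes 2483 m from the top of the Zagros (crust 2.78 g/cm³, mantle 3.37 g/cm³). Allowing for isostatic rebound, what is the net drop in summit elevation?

435 m

Rebound u = e ρ_c/ρ_m = 2483 m × 2.78/3.37 = 2048 m.
Net surface drop = e − u = 2483 m − 2048 m = e (ρ_m − ρ_c)/ρ_m = 435 m.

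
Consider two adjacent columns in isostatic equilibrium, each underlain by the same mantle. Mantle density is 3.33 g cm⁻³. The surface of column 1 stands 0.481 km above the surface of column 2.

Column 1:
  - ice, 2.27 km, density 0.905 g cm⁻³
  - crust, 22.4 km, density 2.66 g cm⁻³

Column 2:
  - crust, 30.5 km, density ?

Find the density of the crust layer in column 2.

Take the compensation level at the base of the deeper column (depth z_c below the surface of column 1) and equate Σ ρ_i t_i down to z_c; mantle fills any gap and the z_c terms cancel.
Column 1: 2.27×0.905 + 22.4×2.66 + (z_c − 24.67)×3.33
Column 2: 0.481×0 + 30.5×ρ + (z_c − 0.481 − 30.5)×3.33
The z_c×3.33 term appears on both sides and cancels. Collect the known terms of each column as K = Σ(ρt)_known − 3.33 × (depth of known layers): K_1 = 61.63835 − 3.33×24.67 = −20.51275; K_2 = 0 − 3.33×(0.481 + 30.5) = −103.16673.
Balance: K_1 = K_2 + 30.5×ρ, so ρ = (K_1 − K_2)/30.5 = 82.654/30.5 = 2.71 g cm⁻³.

2.71 g cm⁻³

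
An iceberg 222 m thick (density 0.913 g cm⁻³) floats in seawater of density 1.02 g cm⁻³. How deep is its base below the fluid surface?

199 m

Draft d = t ρ_obj/ρ_fluid = 222 m × 0.913/1.02 = 199 m.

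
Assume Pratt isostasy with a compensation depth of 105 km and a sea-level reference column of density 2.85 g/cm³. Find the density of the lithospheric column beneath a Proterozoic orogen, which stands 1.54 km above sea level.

2.81 g/cm³

Pratt balance: ρ_ref D = ρ (D + h).
ρ = ρ_ref D/(D + h) = 2.85 × 105 km/(105 km + 1.54 km) = 2.81 g/cm³.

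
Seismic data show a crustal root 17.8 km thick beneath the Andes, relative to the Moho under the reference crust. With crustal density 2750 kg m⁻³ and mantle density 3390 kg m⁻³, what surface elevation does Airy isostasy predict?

For local isostatic compensation: ρ_c h = (ρ_m − ρ_c) r.
h = r (ρ_m − ρ_c) / ρ_c = 17.8 km × (3390 − 2750) / 2750 = 4.14 km.

4.14 km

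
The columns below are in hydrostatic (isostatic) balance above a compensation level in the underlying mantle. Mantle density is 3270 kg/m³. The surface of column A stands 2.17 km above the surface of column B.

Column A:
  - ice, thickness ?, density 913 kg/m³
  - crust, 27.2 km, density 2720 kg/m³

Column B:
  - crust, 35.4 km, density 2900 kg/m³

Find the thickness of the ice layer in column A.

2.22 km

Take the compensation level at the base of the deeper column (depth z_c below the surface of column A) and equate Σ ρ_i t_i down to z_c; mantle fills any gap and the z_c terms cancel.
Column A: x×913 + 27.2×2720 + (z_c − 27.2 − x)×3270
Column B: 2.17×0 + 35.4×2900 + (z_c − 2.17 − 35.4)×3270
The z_c×3270 term appears on both sides and cancels. Collect the known terms of each column as K = Σ(ρt)_known − 3270 × (depth of known layers): K_A = 73984 − 3270×27.2 = −14960; K_B = 102660 − 3270×(2.17 + 35.4) = −20193.9.
Balance: K_A − x×(3270 − 913) = K_B, so x = (K_A − K_B)/(3270 − 913) = 5233.9/2357 = 2.22 km.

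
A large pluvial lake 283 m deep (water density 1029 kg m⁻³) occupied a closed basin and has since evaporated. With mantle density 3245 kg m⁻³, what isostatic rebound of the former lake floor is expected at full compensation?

89.7 m

u = d ρ_w/ρ_m = 283 m × 1029/3245 = 89.7 m.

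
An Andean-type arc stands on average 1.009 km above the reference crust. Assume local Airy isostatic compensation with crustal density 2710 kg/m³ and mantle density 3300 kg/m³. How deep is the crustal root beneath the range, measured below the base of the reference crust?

4.63 km

Equating mass per unit area of the two columns: the weight of the topography is balanced by the buoyancy of the root, ρ_c h = (ρ_m − ρ_c) r.
r = h · ρ_c / (ρ_m − ρ_c) = 1.009 km × 2710 / (3300 − 2710) = 4.63 km.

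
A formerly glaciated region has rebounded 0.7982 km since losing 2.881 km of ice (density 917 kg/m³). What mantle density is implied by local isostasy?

3310 kg/m³

ρ_m = ρ_ice t / u = 917 × 2.881 km/0.7982 km = 3310 kg/m³.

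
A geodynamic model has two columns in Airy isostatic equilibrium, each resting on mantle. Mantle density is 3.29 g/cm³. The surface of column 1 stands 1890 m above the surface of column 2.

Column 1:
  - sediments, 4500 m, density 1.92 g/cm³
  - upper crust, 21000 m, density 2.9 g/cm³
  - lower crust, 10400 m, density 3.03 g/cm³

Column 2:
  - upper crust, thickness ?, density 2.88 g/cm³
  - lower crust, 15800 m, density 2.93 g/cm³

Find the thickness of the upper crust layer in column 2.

12600 m

Take the compensation level at the base of the deeper column (depth z_c below the surface of column 1) and equate Σ ρ_i t_i down to z_c; mantle fills any gap and the z_c terms cancel.
Column 1: 4500×1.92 + 21000×2.9 + 10400×3.03 + (z_c − 35900)×3.29
Column 2: 1890×0 + x×2.88 + 15800×2.93 + (z_c − 1890 − 15800 − x)×3.29
The z_c×3.29 term appears on both sides and cancels. Collect the known terms of each column as K = Σ(ρt)_known − 3.29 × (depth of known layers): K_1 = 101052 − 3.29×35900 = −17059; K_2 = 46294 − 3.29×(1890 + 15800) = −11906.1.
Balance: K_1 = K_2 − x×(3.29 − 2.88), so x = (K_2 − K_1)/(3.29 − 2.88) = 5152.9/0.41 = 12600 m.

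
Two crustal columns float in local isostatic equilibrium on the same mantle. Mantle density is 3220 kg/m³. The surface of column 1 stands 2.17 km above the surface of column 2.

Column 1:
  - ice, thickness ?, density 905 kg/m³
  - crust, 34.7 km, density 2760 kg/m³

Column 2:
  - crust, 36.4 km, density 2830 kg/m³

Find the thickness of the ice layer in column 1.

Take the compensation level at the base of the deeper column (depth z_c below the surface of column 1) and equate Σ ρ_i t_i down to z_c; mantle fills any gap and the z_c terms cancel.
Column 1: x×905 + 34.7×2760 + (z_c − 34.7 − x)×3220
Column 2: 2.17×0 + 36.4×2830 + (z_c − 2.17 − 36.4)×3220
The z_c×3220 term appears on both sides and cancels. Collect the known terms of each column as K = Σ(ρt)_known − 3220 × (depth of known layers): K_1 = 95772 − 3220×34.7 = −15962; K_2 = 103012 − 3220×(2.17 + 36.4) = −21183.4.
Balance: K_1 − x×(3220 − 905) = K_2, so x = (K_1 − K_2)/(3220 − 905) = 5221.4/2315 = 2.26 km.

2.26 km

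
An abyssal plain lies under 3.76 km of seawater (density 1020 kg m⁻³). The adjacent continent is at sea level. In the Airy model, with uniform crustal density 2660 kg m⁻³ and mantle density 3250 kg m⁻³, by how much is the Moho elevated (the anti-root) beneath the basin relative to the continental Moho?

10.5 km

Isostatic balance requires: replacing crust with seawater at the top is compensated by replacing crust with mantle at the base: d (ρ_c − ρ_w) = a (ρ_m − ρ_c).
a = d (ρ_c − ρ_w)/(ρ_m − ρ_c) = 3.76 km × 1640/590 = 10.5 km.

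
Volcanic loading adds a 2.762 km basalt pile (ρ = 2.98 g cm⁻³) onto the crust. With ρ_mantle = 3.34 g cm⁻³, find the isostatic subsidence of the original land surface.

Subaerial loading: s = t ρ_load / ρ_m.
s = 2.762 km × 2.98/3.34 = 2.46 km.

2.46 km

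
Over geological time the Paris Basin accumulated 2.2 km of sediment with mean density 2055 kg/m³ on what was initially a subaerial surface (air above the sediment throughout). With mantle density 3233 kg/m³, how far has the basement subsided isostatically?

Subaerial load: s = t ρ_sed / ρ_m = 2.2 km × 2055/3233 = 1.4 km.

1.4 km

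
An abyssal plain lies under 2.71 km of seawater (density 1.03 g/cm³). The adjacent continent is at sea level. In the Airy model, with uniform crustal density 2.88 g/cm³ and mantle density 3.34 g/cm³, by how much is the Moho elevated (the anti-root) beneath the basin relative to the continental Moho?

10.9 km

By Archimedes' principle applied to the lithosphere: replacing crust with seawater at the top is compensated by replacing crust with mantle at the base: d (ρ_c − ρ_w) = a (ρ_m − ρ_c).
a = d (ρ_c − ρ_w)/(ρ_m − ρ_c) = 2.71 km × 1.85/0.46 = 10.9 km.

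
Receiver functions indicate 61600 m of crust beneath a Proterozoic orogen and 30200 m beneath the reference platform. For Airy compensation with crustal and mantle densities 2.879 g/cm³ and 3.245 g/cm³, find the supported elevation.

Excess crust Δ = 61600 m − 30200 m = 31400 m, split between elevation h and root r with h + r = Δ.
Airy balance ρ_c h = (ρ_m − ρ_c) r gives r = h ρ_c/(ρ_m − ρ_c), so h (1 + ρ_c/(ρ_m − ρ_c)) = Δ, i.e. h = Δ (ρ_m − ρ_c)/ρ_m.
h = 31400 m × 0.366/3.245 = 3540 m.

3540 m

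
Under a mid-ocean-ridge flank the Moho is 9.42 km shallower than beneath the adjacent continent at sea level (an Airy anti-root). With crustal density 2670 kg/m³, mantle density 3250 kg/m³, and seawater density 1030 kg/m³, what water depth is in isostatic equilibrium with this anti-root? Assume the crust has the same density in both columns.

Replacing a thickness d of crust by seawater at the top must be balanced by replacing crust with mantle at the base: d (ρ_c − ρ_w) = a (ρ_m − ρ_c).
d = a (ρ_m − ρ_c)/(ρ_c − ρ_w) = 9.42 km × 580/1640 = 3.33 km.

3.33 km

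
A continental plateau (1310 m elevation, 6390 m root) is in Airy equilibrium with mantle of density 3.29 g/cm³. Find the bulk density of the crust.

2.73 g/cm³

ρ_c h = (ρ_m − ρ_c) r → ρ_c (h + r) = ρ_m r → ρ_c = ρ_m r / (h + r).
ρ_c = 3.29 × 6390 m / (1310 m + 6390 m) = 2.73 g/cm³.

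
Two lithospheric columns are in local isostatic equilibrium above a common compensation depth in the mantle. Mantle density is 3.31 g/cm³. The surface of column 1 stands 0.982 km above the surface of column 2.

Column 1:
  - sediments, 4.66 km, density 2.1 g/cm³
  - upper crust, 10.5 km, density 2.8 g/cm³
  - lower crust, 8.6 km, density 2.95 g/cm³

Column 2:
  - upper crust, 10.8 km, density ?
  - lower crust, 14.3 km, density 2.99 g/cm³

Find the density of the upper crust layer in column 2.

2.73 g/cm³

Take the compensation level at the base of the deeper column (depth z_c below the surface of column 1) and equate Σ ρ_i t_i down to z_c; mantle fills any gap and the z_c terms cancel.
Column 1: 4.66×2.1 + 10.5×2.8 + 8.6×2.95 + (z_c − 23.76)×3.31
Column 2: 0.982×0 + 10.8×ρ + 14.3×2.99 + (z_c − 0.982 − 25.1)×3.31
The z_c×3.31 term appears on both sides and cancels. Collect the known terms of each column as K = Σ(ρt)_known − 3.31 × (depth of known layers): K_1 = 64.556 − 3.31×23.76 = −14.0896; K_2 = 42.757 − 3.31×(0.982 + 25.1) = −43.57442.
Balance: K_1 = K_2 + 10.8×ρ, so ρ = (K_1 − K_2)/10.8 = 29.4848/10.8 = 2.73 g/cm³.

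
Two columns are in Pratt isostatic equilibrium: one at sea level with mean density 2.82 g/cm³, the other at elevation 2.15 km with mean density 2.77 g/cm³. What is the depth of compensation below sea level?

ρ_ref D = ρ (D + h) → D (ρ_ref − ρ) = ρ h.
D = ρ h/(ρ_ref − ρ) = 2.77 × 2.15 km/(2.82 − 2.77) = 119 km.

119 km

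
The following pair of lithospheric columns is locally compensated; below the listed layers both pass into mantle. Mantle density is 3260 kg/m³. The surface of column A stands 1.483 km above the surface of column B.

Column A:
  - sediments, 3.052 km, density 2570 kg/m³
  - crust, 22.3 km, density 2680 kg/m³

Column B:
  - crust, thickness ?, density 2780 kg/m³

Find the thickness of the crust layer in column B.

21.3 km

Take the compensation level at the base of the deeper column (depth z_c below the surface of column A) and equate Σ ρ_i t_i down to z_c; mantle fills any gap and the z_c terms cancel.
Column A: 3.052×2570 + 22.3×2680 + (z_c − 25.352)×3260
Column B: 1.483×0 + x×2780 + (z_c − 1.483 − 0 − x)×3260
The z_c×3260 term appears on both sides and cancels. Collect the known terms of each column as K = Σ(ρt)_known − 3260 × (depth of known layers): K_A = 67607.64 − 3260×25.352 = −15039.88; K_B = 0 − 3260×(1.483 + 0) = −4834.58.
Balance: K_A = K_B − x×(3260 − 2780), so x = (K_B − K_A)/(3260 − 2780) = 10205.3/480 = 21.3 km.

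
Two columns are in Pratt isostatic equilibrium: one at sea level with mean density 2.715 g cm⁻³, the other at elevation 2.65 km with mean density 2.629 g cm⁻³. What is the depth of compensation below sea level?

ρ_ref D = ρ (D + h) → D (ρ_ref − ρ) = ρ h.
D = ρ h/(ρ_ref − ρ) = 2.629 × 2.65 km/(2.715 − 2.629) = 81 km.

81 km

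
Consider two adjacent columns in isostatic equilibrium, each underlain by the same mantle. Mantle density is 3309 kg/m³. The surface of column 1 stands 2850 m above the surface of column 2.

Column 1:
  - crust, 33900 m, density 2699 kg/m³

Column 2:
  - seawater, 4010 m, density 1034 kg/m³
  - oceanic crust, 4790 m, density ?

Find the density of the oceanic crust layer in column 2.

Take the compensation level at the base of the deeper column (depth z_c below the surface of column 1) and equate Σ ρ_i t_i down to z_c; mantle fills any gap and the z_c terms cancel.
Column 1: 33900×2699 + (z_c − 33900)×3309
Column 2: 2850×0 + 4010×1034 + 4790×ρ + (z_c − 2850 − 8800)×3309
The z_c×3309 term appears on both sides and cancels. Collect the known terms of each column as K = Σ(ρt)_known − 3309 × (depth of known layers): K_1 = 91496100 − 3309×33900 = −20679000; K_2 = 4146340 − 3309×(2850 + 8800) = −34403510.
Balance: K_1 = K_2 + 4790×ρ, so ρ = (K_1 − K_2)/4790 = 13724500/4790 = 2870 kg/m³.

2870 kg/m³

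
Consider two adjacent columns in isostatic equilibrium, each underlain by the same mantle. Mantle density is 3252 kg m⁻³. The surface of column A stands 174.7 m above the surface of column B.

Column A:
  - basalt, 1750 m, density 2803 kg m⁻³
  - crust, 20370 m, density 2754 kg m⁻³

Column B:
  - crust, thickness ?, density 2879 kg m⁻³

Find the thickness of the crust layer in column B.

27800 m

Take the compensation level at the base of the deeper column (depth z_c below the surface of column A) and equate Σ ρ_i t_i down to z_c; mantle fills any gap and the z_c terms cancel.
Column A: 1750×2803 + 20370×2754 + (z_c − 22120)×3252
Column B: 174.7×0 + x×2879 + (z_c − 174.7 − 0 − x)×3252
The z_c×3252 term appears on both sides and cancels. Collect the known terms of each column as K = Σ(ρt)_known − 3252 × (depth of known layers): K_A = 61004230 − 3252×22120 = −10930010; K_B = 0 − 3252×(174.7 + 0) = −568124.4.
Balance: K_A = K_B − x×(3252 − 2879), so x = (K_B − K_A)/(3252 − 2879) = 10361900/373 = 27800 m.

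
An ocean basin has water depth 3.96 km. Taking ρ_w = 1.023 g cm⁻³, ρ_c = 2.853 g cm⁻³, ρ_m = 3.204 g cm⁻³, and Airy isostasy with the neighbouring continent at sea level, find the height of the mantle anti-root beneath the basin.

Equating mass per unit area of the two columns: replacing crust with seawater at the top is compensated by replacing crust with mantle at the base: d (ρ_c − ρ_w) = a (ρ_m − ρ_c).
a = d (ρ_c − ρ_w)/(ρ_m − ρ_c) = 3.96 km × 1.83/0.351 = 20.6 km.

20.6 km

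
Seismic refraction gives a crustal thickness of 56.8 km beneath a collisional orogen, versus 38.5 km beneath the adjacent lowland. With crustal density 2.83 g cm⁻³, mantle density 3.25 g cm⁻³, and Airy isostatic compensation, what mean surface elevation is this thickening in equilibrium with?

2.36 km

Excess crust Δ = 56.8 km − 38.5 km = 18.3 km, split between elevation h and root r with h + r = Δ.
Airy balance ρ_c h = (ρ_m − ρ_c) r gives r = h ρ_c/(ρ_m − ρ_c), so h (1 + ρ_c/(ρ_m − ρ_c)) = Δ, i.e. h = Δ (ρ_m − ρ_c)/ρ_m.
h = 18.3 km × 0.42/3.25 = 2.36 km.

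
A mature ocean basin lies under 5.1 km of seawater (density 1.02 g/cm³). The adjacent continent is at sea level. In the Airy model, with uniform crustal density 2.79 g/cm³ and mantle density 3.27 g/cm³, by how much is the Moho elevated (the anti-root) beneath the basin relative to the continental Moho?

18.8 km

For local isostatic compensation: replacing crust with seawater at the top is compensated by replacing crust with mantle at the base: d (ρ_c − ρ_w) = a (ρ_m − ρ_c).
a = d (ρ_c − ρ_w)/(ρ_m − ρ_c) = 5.1 km × 1.77/0.48 = 18.8 km.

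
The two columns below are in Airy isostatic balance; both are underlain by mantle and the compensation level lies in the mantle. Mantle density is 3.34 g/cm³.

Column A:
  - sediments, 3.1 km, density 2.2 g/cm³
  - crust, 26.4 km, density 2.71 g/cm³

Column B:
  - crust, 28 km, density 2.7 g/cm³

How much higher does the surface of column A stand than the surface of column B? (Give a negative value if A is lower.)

0.672 km

For any compensation level in the mantle, the mantle terms cancel and isostasy reduces to e = (Σt_A − Σt_B) − (Σ(ρt)_A − Σ(ρt)_B) / ρ_m.
Σt_A = 29.5 km; Σt_B = 28 km; Σ(ρt)_A = 78.364; Σ(ρt)_B = 75.6 (in km·g/cm³).
e = (29.5 − 28) − (78.364 − 75.6) / 3.34 = 0.672 km.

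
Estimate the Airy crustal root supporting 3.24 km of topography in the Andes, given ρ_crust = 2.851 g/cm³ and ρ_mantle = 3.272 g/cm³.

21.9 km

For local isostatic compensation: the weight of the topography is balanced by the buoyancy of the root, ρ_c h = (ρ_m − ρ_c) r.
r = h · ρ_c / (ρ_m − ρ_c) = 3.24 km × 2.851 / (3.272 − 2.851) = 21.9 km.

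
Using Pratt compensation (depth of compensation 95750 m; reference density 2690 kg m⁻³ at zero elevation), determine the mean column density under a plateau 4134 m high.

2580 kg m⁻³

Pratt balance: ρ_ref D = ρ (D + h).
ρ = ρ_ref D/(D + h) = 2690 × 95750 m/(95750 m + 4134 m) = 2580 kg m⁻³.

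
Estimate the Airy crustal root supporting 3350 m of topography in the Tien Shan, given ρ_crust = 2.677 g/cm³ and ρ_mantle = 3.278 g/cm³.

14900 m

Balancing pressure at the compensation depth: the weight of the topography is balanced by the buoyancy of the root, ρ_c h = (ρ_m − ρ_c) r.
r = h · ρ_c / (ρ_m − ρ_c) = 3350 m × 2.677 / (3.278 − 2.677) = 14900 m.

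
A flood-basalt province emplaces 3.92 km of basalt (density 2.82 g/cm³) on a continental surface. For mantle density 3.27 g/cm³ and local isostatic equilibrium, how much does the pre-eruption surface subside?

3.38 km

Subaerial loading: s = t ρ_load / ρ_m.
s = 3.92 km × 2.82/3.27 = 3.38 km.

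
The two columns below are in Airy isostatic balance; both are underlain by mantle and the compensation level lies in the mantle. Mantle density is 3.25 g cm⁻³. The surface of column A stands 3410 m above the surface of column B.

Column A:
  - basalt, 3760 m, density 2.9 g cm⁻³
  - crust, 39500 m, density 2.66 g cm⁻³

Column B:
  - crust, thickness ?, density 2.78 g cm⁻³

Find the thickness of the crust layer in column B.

Take the compensation level at the base of the deeper column (depth z_c below the surface of column A) and equate Σ ρ_i t_i down to z_c; mantle fills any gap and the z_c terms cancel.
Column A: 3760×2.9 + 39500×2.66 + (z_c − 43260)×3.25
Column B: 3410×0 + x×2.78 + (z_c − 3410 − 0 − x)×3.25
The z_c×3.25 term appears on both sides and cancels. Collect the known terms of each column as K = Σ(ρt)_known − 3.25 × (depth of known layers): K_A = 115974 − 3.25×43260 = −24621; K_B = 0 − 3.25×(3410 + 0) = −11082.5.
Balance: K_A = K_B − x×(3.25 − 2.78), so x = (K_B − K_A)/(3.25 − 2.78) = 13538.5/0.47 = 28800 m.

28800 m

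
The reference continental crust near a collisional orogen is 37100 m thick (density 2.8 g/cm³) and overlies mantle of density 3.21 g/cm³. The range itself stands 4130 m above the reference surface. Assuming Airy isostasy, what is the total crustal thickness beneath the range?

69400 m

Root depth r = h ρ_c / (ρ_m − ρ_c) = 4130 m × 2.8 / 0.41 = 28200 m.
Total thickness = T + h + r = 37100 m + 4130 m + 28200 m = 69400 m.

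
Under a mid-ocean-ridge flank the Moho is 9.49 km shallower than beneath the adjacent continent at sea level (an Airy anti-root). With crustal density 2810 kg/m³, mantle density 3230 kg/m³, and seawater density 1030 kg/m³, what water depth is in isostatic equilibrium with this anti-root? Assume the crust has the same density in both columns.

Replacing a thickness d of crust by seawater at the top must be balanced by replacing crust with mantle at the base: d (ρ_c − ρ_w) = a (ρ_m − ρ_c).
d = a (ρ_m − ρ_c)/(ρ_c − ρ_w) = 9.49 km × 420/1780 = 2.24 km.

2.24 km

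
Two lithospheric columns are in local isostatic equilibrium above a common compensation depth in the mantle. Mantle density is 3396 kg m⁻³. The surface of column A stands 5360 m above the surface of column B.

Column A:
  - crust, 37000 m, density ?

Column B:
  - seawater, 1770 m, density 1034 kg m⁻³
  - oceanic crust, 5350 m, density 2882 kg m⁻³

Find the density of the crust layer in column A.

2720 kg m⁻³

Take the compensation level at the base of the deeper column (depth z_c below the surface of column A) and equate Σ ρ_i t_i down to z_c; mantle fills any gap and the z_c terms cancel.
Column A: 37000×ρ + (z_c − 37000)×3396
Column B: 5360×0 + 1770×1034 + 5350×2882 + (z_c − 5360 − 7120)×3396
The z_c×3396 term appears on both sides and cancels. Collect the known terms of each column as K = Σ(ρt)_known − 3396 × (depth of known layers): K_A = 0 − 3396×37000 = −125652000; K_B = 17248880 − 3396×(5360 + 7120) = −25133200.
Balance: K_A + 37000×ρ = K_B, so ρ = (K_B − K_A)/37000 = 100519000/37000 = 2720 kg m⁻³.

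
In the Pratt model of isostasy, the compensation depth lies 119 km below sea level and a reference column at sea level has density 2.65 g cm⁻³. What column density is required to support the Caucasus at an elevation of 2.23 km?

Pratt balance: ρ_ref D = ρ (D + h).
ρ = ρ_ref D/(D + h) = 2.65 × 119 km/(119 km + 2.23 km) = 2.6 g cm⁻³.

2.6 g cm⁻³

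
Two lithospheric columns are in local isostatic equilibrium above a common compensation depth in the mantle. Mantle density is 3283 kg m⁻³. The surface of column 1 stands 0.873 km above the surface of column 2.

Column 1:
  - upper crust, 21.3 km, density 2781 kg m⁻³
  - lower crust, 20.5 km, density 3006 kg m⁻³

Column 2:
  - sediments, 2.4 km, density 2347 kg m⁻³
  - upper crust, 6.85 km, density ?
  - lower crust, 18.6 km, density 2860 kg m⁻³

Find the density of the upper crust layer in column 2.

Take the compensation level at the base of the deeper column (depth z_c below the surface of column 1) and equate Σ ρ_i t_i down to z_c; mantle fills any gap and the z_c terms cancel.
Column 1: 21.3×2781 + 20.5×3006 + (z_c − 41.8)×3283
Column 2: 0.873×0 + 2.4×2347 + 6.85×ρ + 18.6×2860 + (z_c − 0.873 − 27.85)×3283
The z_c×3283 term appears on both sides and cancels. Collect the known terms of each column as K = Σ(ρt)_known − 3283 × (depth of known layers): K_1 = 120858.3 − 3283×41.8 = −16371.1; K_2 = 58828.8 − 3283×(0.873 + 27.85) = −35468.809.
Balance: K_1 = K_2 + 6.85×ρ, so ρ = (K_1 − K_2)/6.85 = 19097.7/6.85 = 2790 kg m⁻³.

2790 kg m⁻³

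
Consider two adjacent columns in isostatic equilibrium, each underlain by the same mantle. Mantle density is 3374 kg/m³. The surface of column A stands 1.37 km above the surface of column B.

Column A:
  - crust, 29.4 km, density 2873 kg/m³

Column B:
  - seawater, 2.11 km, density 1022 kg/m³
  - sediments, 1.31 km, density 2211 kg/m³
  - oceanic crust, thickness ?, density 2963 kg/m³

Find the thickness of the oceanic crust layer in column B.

8.81 km

Take the compensation level at the base of the deeper column (depth z_c below the surface of column A) and equate Σ ρ_i t_i down to z_c; mantle fills any gap and the z_c terms cancel.
Column A: 29.4×2873 + (z_c − 29.4)×3374
Column B: 1.37×0 + 2.11×1022 + 1.31×2211 + x×2963 + (z_c − 1.37 − 3.42 − x)×3374
The z_c×3374 term appears on both sides and cancels. Collect the known terms of each column as K = Σ(ρt)_known − 3374 × (depth of known layers): K_A = 84466.2 − 3374×29.4 = −14729.4; K_B = 5052.83 − 3374×(1.37 + 3.42) = −11108.63.
Balance: K_A = K_B − x×(3374 − 2963), so x = (K_B − K_A)/(3374 − 2963) = 3620.77/411 = 8.81 km.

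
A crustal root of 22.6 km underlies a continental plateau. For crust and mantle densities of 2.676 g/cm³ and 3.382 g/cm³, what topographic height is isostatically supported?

Balancing pressure at the compensation depth: ρ_c h = (ρ_m − ρ_c) r.
h = r (ρ_m − ρ_c) / ρ_c = 22.6 km × (3.382 − 2.676) / 2.676 = 5.96 km.

5.96 km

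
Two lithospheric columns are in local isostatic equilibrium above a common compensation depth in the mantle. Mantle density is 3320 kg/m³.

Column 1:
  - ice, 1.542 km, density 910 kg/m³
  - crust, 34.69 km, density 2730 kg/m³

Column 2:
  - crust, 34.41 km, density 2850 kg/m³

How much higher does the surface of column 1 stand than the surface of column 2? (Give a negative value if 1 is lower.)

For any compensation level in the mantle, the mantle terms cancel and isostasy reduces to e = (Σt_1 − Σt_2) − (Σ(ρt)_1 − Σ(ρt)_2) / ρ_m.
Σt_1 = 36.232 km; Σt_2 = 34.41 km; Σ(ρt)_1 = 96106.92; Σ(ρt)_2 = 98068.5 (in km·kg/m³).
e = (36.232 − 34.41) − (96106.92 − 98068.5) / 3320 = 2.41 km.

2.41 km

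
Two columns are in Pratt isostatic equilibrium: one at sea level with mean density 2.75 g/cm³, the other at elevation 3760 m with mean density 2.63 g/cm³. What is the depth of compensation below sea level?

ρ_ref D = ρ (D + h) → D (ρ_ref − ρ) = ρ h.
D = ρ h/(ρ_ref − ρ) = 2.63 × 3760 m/(2.75 − 2.63) = 82400 m.

82400 m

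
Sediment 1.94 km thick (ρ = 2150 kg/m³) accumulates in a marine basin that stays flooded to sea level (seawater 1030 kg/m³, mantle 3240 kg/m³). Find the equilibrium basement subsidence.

0.983 km

Submarine loading: the sediment displaces seawater, and the subsidence is in turn flooded, so s (ρ_m − ρ_w) = t (ρ_sed − ρ_w).
s = 1.94 km × (2150 − 1030) / (3240 − 1030) = 0.983 km.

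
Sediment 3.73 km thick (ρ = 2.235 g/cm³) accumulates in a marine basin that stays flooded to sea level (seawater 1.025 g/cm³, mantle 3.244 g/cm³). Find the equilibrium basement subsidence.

2.03 km

Submarine loading: the sediment displaces seawater, and the subsidence is in turn flooded, so s (ρ_m − ρ_w) = t (ρ_sed − ρ_w).
s = 3.73 km × (2.235 − 1.025) / (3.244 − 1.025) = 2.03 km.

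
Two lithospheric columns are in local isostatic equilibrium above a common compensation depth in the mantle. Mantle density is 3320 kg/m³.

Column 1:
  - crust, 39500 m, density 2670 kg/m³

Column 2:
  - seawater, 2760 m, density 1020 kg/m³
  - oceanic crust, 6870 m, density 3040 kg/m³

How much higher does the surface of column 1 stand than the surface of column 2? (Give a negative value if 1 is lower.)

5240 m

For any compensation level in the mantle, the mantle terms cancel and isostasy reduces to e = (Σt_1 − Σt_2) − (Σ(ρt)_1 − Σ(ρt)_2) / ρ_m.
Σt_1 = 39500 m; Σt_2 = 9630 m; Σ(ρt)_1 = 105465000; Σ(ρt)_2 = 23700000 (in m·kg/m³).
e = (39500 − 9630) − (105465000 − 23700000) / 3320 = 5240 m.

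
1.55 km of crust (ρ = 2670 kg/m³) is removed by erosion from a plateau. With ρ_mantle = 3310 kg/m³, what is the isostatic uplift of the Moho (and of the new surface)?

Unloading: uplift u = e ρ_c/ρ_m = 1.55 km × 2670/3310 = 1.25 km.

1.25 km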